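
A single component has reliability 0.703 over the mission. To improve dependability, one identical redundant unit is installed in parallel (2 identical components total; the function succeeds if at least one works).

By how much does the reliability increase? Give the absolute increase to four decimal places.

R_before = 0.703
R_after = 1 − (1 − 0.703)^2 = 0.9118
ΔR = 0.9118 − 0.703 = 0.2088

0.2088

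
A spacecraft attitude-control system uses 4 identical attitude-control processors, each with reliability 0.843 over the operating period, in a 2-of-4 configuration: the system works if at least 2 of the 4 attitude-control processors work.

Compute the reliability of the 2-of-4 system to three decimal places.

R = Σ_{i=2}^{4} C(4,i) p^i (1−p)^{4−i} with p = 0.843
C(4,2)·0.843^2·0.157^2 = 0.10510
C(4,3)·0.843^3·0.157^1 = 0.37622
C(4,4)·0.843^4·0.157^0 = 0.50502
Sum = 0.986

0.986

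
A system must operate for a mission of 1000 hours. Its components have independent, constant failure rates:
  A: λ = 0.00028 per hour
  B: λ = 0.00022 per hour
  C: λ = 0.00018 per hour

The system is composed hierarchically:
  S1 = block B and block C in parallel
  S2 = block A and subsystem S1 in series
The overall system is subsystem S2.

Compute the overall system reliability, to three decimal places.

R(A) = exp(−0.00028 × 1000) = 0.75578
R(B) = exp(−0.00022 × 1000) = 0.80252
R(C) = exp(−0.00018 × 1000) = 0.83527
Parallel (B and C): 1 − (1 − 0.80252)(1 − 0.83527) = 0.96747
Series (A and [0.96747]): 0.75578 × 0.96747 = 0.731

0.731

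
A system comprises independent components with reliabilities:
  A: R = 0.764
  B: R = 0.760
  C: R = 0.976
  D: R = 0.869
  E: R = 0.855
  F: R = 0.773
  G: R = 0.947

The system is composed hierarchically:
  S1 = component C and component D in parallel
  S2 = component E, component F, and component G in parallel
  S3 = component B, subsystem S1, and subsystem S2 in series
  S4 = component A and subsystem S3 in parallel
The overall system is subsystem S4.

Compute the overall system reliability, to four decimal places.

0.9425

Parallel (C and D): 1 − (1 − 0.976000)(1 − 0.869000) = 0.996856
Parallel (E, F, and G): 1 − (1 − 0.855000)(1 − 0.773000)(1 − 0.947000) = 0.998256
Series (B, [0.996856], and [0.998256]): 0.760000 × 0.996856 × 0.998256 = 0.756289
Parallel (A and [0.756289]): 1 − (1 − 0.764000)(1 − 0.756289) = 0.9425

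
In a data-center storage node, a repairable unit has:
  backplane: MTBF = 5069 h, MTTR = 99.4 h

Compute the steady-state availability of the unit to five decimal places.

A(backplane) = MTBF/(MTBF+MTTR) = 5069/(5069+99.4) = 0.98077

0.98077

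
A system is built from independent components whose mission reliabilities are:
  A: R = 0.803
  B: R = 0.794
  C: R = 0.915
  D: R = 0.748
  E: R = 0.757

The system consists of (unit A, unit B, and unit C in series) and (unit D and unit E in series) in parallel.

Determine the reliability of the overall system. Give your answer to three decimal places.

0.819

Series (A, B, and C): 0.80300 × 0.79400 × 0.91500 = 0.58339
Series (D and E): 0.74800 × 0.75700 = 0.56624
Parallel ([0.58339] and [0.56624]): 1 − (1 − 0.58339)(1 − 0.56624) = 0.819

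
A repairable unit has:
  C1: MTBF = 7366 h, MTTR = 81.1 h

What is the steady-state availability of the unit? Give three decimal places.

0.989

A(C1) = MTBF/(MTBF+MTTR) = 7366/(7366+81.1) = 0.989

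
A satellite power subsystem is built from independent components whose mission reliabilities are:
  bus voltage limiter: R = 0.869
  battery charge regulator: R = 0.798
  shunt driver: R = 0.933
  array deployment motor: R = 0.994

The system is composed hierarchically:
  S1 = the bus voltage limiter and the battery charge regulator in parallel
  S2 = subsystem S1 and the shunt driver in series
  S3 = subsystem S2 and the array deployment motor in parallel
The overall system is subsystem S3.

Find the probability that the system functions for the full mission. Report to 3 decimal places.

Parallel (bus voltage limiter and battery charge regulator): 1 − (1 − 0.86900)(1 − 0.79800) = 0.97354
Series ([0.97354] and shunt driver): 0.97354 × 0.93300 = 0.90831
Parallel ([0.90831] and array deployment motor): 1 − (1 − 0.90831)(1 − 0.99400) = 0.999

0.999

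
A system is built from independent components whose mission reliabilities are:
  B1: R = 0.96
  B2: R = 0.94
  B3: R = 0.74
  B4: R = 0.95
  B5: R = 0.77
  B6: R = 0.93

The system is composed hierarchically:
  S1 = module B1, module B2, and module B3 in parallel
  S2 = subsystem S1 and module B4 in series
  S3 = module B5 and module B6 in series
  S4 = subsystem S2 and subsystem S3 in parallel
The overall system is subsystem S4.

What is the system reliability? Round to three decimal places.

0.986

Parallel (B1, B2, and B3): 1 − (1 − 0.96000)(1 − 0.94000)(1 − 0.74000) = 0.99938
Series ([0.99938] and B4): 0.99938 × 0.95000 = 0.94941
Series (B5 and B6): 0.77000 × 0.93000 = 0.71610
Parallel ([0.94941] and [0.71610]): 1 − (1 − 0.94941)(1 − 0.71610) = 0.986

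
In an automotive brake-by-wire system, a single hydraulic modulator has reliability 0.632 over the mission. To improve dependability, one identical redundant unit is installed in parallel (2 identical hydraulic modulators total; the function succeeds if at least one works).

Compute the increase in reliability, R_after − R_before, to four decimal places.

R_before = 0.632
R_after = 1 − (1 − 0.632)^2 = 0.8646
ΔR = 0.8646 − 0.632 = 0.2326

0.2326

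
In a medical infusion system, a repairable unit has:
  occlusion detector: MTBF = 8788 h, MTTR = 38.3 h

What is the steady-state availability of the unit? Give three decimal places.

0.996

A(occlusion detector) = MTBF/(MTBF+MTTR) = 8788/(8788+38.3) = 0.996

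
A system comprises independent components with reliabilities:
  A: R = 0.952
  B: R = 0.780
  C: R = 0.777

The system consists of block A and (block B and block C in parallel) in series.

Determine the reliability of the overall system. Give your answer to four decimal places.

Parallel (B and C): 1 − (1 − 0.780000)(1 − 0.777000) = 0.950940
Series (A and [0.950940]): 0.952000 × 0.950940 = 0.9053

0.9053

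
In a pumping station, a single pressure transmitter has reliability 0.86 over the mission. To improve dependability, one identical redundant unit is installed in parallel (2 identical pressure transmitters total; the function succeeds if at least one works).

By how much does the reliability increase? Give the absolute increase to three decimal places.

0.120

R_before = 0.86
R_after = 1 − (1 − 0.86)^2 = 0.980
ΔR = 0.980 − 0.86 = 0.120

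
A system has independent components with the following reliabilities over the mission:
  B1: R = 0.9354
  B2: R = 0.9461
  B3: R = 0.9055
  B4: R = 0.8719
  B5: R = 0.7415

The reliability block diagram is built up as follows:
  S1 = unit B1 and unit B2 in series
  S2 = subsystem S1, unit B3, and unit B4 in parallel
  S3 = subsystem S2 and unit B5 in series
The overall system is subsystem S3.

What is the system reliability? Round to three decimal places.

0.740

Series (B1 and B2): 0.93540 × 0.94610 = 0.88498
Parallel ([0.88498], B3, and B4): 1 − (1 − 0.88498)(1 − 0.90550)(1 − 0.87190) = 0.99861
Series ([0.99861] and B5): 0.99861 × 0.74150 = 0.740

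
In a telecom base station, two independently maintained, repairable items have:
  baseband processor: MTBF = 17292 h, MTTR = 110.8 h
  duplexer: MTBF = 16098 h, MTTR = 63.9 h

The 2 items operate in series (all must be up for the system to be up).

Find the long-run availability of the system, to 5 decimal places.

A(baseband processor) = MTBF/(MTBF+MTTR) = 17292/(17292+110.8) = 0.993633
A(duplexer) = MTBF/(MTBF+MTTR) = 16098/(16098+63.9) = 0.996046
Series availability: 0.993633 × 0.996046 = 0.98970

0.98970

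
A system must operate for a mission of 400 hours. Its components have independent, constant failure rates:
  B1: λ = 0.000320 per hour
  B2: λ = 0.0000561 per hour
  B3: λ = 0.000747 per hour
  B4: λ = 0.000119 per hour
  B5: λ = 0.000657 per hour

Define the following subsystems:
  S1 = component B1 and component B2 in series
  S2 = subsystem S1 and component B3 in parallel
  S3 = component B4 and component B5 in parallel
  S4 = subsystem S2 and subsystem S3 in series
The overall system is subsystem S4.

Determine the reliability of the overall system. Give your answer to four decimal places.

R(B1) = exp(−0.000320 × 400) = 0.879853
R(B2) = exp(−0.0000561 × 400) = 0.977810
R(B3) = exp(−0.000747 × 400) = 0.741708
R(B4) = exp(−0.000119 × 400) = 0.953515
R(B5) = exp(−0.000657 × 400) = 0.768896
Series (B1 and B2): 0.879853 × 0.977810 = 0.860329
Parallel ([0.860329] and B3): 1 − (1 − 0.860329)(1 − 0.741708) = 0.963924
Parallel (B4 and B5): 1 − (1 − 0.953515)(1 − 0.768896) = 0.989257
Series ([0.963924] and [0.989257]): 0.963924 × 0.989257 = 0.9536

0.9536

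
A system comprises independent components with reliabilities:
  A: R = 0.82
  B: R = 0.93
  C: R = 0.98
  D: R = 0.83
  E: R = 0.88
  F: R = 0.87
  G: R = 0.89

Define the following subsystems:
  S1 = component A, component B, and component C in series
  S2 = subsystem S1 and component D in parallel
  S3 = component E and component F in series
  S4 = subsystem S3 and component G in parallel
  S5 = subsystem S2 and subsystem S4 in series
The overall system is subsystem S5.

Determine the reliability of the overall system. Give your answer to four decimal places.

0.9324

Series (A, B, and C): 0.820000 × 0.930000 × 0.980000 = 0.747348
Parallel ([0.747348] and D): 1 − (1 − 0.747348)(1 − 0.830000) = 0.957049
Series (E and F): 0.880000 × 0.870000 = 0.765600
Parallel ([0.765600] and G): 1 − (1 − 0.765600)(1 − 0.890000) = 0.974216
Series ([0.957049] and [0.974216]): 0.957049 × 0.974216 = 0.9324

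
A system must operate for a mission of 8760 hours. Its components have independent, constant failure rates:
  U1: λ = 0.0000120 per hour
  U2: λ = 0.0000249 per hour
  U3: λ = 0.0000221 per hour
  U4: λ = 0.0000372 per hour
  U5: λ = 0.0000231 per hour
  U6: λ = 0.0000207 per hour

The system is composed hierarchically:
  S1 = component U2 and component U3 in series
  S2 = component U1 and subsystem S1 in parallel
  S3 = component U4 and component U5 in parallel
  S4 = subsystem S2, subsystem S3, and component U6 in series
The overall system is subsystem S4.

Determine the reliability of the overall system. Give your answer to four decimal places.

0.7650

R(U1) = exp(−0.0000120 × 8760) = 0.900216
R(U2) = exp(−0.0000249 × 8760) = 0.804026
R(U3) = exp(−0.0000221 × 8760) = 0.823991
R(U4) = exp(−0.0000372 × 8760) = 0.721898
R(U5) = exp(−0.0000231 × 8760) = 0.816804
R(U6) = exp(−0.0000207 × 8760) = 0.834158
Series (U2 and U3): 0.804026 × 0.823991 = 0.662510
Parallel (U1 and [0.662510]): 1 − (1 − 0.900216)(1 − 0.662510) = 0.966324
Parallel (U4 and U5): 1 − (1 − 0.721898)(1 − 0.816804) = 0.949053
Series ([0.966324], [0.949053], and U6): 0.966324 × 0.949053 × 0.834158 = 0.7650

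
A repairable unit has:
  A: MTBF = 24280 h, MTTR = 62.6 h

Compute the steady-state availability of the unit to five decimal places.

0.99743

A(A) = MTBF/(MTBF+MTTR) = 24280/(24280+62.6) = 0.99743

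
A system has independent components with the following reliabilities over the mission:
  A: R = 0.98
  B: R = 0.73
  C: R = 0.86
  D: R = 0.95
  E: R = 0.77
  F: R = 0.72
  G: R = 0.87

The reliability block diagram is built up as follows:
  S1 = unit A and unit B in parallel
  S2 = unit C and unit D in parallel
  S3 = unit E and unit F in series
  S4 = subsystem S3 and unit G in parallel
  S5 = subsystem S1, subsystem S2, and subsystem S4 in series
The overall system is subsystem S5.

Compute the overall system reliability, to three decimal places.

0.930

Parallel (A and B): 1 − (1 − 0.98000)(1 − 0.73000) = 0.99460
Parallel (C and D): 1 − (1 − 0.86000)(1 − 0.95000) = 0.99300
Series (E and F): 0.77000 × 0.72000 = 0.55440
Parallel ([0.55440] and G): 1 − (1 − 0.55440)(1 − 0.87000) = 0.94207
Series ([0.99460], [0.99300], and [0.94207]): 0.99460 × 0.99300 × 0.94207 = 0.930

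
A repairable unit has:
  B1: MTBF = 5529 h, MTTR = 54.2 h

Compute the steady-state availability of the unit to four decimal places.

A(B1) = MTBF/(MTBF+MTTR) = 5529/(5529+54.2) = 0.9903

0.9903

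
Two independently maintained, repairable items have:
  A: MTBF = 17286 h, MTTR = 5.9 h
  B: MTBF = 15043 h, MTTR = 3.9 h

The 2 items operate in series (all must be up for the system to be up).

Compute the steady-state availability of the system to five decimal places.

A(A) = MTBF/(MTBF+MTTR) = 17286/(17286+5.9) = 0.999659
A(B) = MTBF/(MTBF+MTTR) = 15043/(15043+3.9) = 0.999741
Series availability: 0.999659 × 0.999741 = 0.99940

0.99940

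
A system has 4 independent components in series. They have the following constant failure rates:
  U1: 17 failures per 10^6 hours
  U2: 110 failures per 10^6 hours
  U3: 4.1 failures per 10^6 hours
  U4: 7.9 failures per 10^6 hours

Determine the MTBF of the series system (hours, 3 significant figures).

Series of exponential components: λ_sys = Σ λ_i
λ_sys = 0.000017 + 0.00011 + 0.0000041 + 0.0000079 = 1.3900e-04 /h
MTBF = 1 / λ_sys = 7190 h

7190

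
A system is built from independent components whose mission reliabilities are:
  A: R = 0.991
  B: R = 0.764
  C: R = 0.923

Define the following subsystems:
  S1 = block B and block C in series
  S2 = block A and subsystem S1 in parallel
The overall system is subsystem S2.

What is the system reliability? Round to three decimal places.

0.997

Series (B and C): 0.76400 × 0.92300 = 0.70517
Parallel (A and [0.70517]): 1 − (1 − 0.99100)(1 − 0.70517) = 0.997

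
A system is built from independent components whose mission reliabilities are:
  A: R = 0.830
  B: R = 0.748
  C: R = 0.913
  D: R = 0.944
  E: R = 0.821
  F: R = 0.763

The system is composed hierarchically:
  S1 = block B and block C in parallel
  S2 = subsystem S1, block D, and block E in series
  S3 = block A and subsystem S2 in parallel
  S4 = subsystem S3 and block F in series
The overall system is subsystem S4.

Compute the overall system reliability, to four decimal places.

0.7316

Parallel (B and C): 1 − (1 − 0.748000)(1 − 0.913000) = 0.978076
Series ([0.978076], D, and E): 0.978076 × 0.944000 × 0.821000 = 0.758032
Parallel (A and [0.758032]): 1 − (1 − 0.830000)(1 − 0.758032) = 0.958865
Series ([0.958865] and F): 0.958865 × 0.763000 = 0.7316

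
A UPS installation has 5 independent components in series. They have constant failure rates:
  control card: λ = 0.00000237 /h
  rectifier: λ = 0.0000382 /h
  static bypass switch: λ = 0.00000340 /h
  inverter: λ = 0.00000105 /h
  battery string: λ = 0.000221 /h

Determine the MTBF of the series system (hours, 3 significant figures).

3760

Series of exponential components: λ_sys = Σ λ_i
λ_sys = 0.00000237 + 0.0000382 + 0.00000340 + 0.00000105 + 0.000221 = 2.6602e-04 /h
MTBF = 1 / λ_sys = 3760 h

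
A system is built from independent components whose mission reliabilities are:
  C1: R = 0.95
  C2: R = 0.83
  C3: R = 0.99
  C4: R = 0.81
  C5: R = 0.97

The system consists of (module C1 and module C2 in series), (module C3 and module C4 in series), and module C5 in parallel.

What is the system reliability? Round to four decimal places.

Series (C1 and C2): 0.950000 × 0.830000 = 0.788500
Series (C3 and C4): 0.990000 × 0.810000 = 0.801900
Parallel ([0.788500], [0.801900], and C5): 1 − (1 − 0.788500)(1 − 0.801900)(1 − 0.970000) = 0.9987

0.9987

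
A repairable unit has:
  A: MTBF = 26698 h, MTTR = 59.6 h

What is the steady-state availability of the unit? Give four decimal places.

A(A) = MTBF/(MTBF+MTTR) = 26698/(26698+59.6) = 0.9978

0.9978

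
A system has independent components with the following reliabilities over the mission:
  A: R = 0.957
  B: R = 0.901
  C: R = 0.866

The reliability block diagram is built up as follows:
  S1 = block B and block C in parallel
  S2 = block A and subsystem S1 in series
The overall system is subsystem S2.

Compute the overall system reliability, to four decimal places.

0.9443

Parallel (B and C): 1 − (1 − 0.901000)(1 − 0.866000) = 0.986734
Series (A and [0.986734]): 0.957000 × 0.986734 = 0.9443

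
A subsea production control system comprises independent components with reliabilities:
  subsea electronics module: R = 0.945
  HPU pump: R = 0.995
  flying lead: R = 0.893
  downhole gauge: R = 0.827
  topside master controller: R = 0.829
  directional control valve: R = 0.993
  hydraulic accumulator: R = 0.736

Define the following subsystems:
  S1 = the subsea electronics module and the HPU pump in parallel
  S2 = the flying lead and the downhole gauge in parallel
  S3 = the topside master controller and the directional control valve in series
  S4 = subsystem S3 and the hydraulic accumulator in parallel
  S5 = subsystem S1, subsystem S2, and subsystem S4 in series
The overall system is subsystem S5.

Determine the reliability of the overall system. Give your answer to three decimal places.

Parallel (subsea electronics module and HPU pump): 1 − (1 − 0.94500)(1 − 0.99500) = 0.99973
Parallel (flying lead and downhole gauge): 1 − (1 − 0.89300)(1 − 0.82700) = 0.98149
Series (topside master controller and directional control valve): 0.82900 × 0.99300 = 0.82320
Parallel ([0.82320] and hydraulic accumulator): 1 − (1 − 0.82320)(1 − 0.73600) = 0.95332
Series ([0.99973], [0.98149], and [0.95332]): 0.99973 × 0.98149 × 0.95332 = 0.935

0.935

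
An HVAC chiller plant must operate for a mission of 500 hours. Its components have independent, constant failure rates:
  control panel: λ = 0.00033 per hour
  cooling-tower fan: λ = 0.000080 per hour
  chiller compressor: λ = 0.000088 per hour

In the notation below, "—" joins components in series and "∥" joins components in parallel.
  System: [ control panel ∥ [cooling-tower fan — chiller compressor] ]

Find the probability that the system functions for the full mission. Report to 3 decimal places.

R(control panel) = exp(−0.00033 × 500) = 0.84789
R(cooling-tower fan) = exp(−0.000080 × 500) = 0.96079
R(chiller compressor) = exp(−0.000088 × 500) = 0.95695
Series (cooling-tower fan and chiller compressor): 0.96079 × 0.95695 = 0.91943
Parallel (control panel and [0.91943]): 1 − (1 − 0.84789)(1 − 0.91943) = 0.988

0.988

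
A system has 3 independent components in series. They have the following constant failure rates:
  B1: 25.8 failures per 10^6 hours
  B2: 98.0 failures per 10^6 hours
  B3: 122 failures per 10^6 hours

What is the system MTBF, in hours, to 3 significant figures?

Series of exponential components: λ_sys = Σ λ_i
λ_sys = 0.0000258 + 0.0000980 + 0.000122 = 2.4580e-04 /h
MTBF = 1 / λ_sys = 4070 h

4070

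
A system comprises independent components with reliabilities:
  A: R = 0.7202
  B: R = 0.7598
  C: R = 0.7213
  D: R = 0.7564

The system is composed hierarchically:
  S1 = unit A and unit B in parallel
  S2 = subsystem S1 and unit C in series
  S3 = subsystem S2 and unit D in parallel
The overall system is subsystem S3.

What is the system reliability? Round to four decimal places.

0.9203

Parallel (A and B): 1 − (1 − 0.720200)(1 − 0.759800) = 0.932792
Series ([0.932792] and C): 0.932792 × 0.721300 = 0.672823
Parallel ([0.672823] and D): 1 − (1 − 0.672823)(1 − 0.756400) = 0.9203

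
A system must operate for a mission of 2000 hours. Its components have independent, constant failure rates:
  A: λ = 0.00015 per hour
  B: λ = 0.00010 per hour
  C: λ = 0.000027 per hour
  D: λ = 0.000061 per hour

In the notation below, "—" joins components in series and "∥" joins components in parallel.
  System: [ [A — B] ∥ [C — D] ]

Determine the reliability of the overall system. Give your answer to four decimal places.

0.9365

R(A) = exp(−0.00015 × 2000) = 0.740818
R(B) = exp(−0.00010 × 2000) = 0.818731
R(C) = exp(−0.000027 × 2000) = 0.947432
R(D) = exp(−0.000061 × 2000) = 0.885148
Series (A and B): 0.740818 × 0.818731 = 0.606531
Series (C and D): 0.947432 × 0.885148 = 0.838618
Parallel ([0.606531] and [0.838618]): 1 − (1 − 0.606531)(1 − 0.838618) = 0.9365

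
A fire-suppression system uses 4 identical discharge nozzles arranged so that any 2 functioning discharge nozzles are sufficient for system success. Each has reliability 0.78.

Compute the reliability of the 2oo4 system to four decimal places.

R = Σ_{i=2}^{4} C(4,i) p^i (1−p)^{4−i} with p = 0.78
C(4,2)·0.78^2·0.22^2 = 0.176679
C(4,3)·0.78^3·0.22^1 = 0.417606
C(4,4)·0.78^4·0.22^0 = 0.370151
Sum = 0.9644

0.9644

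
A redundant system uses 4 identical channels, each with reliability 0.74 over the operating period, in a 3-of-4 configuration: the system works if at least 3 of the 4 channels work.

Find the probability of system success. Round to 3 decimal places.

R = Σ_{i=3}^{4} C(4,i) p^i (1−p)^{4−i} with p = 0.74
C(4,3)·0.74^3·0.26^1 = 0.42143
C(4,4)·0.74^4·0.26^0 = 0.29987
Sum = 0.721

0.721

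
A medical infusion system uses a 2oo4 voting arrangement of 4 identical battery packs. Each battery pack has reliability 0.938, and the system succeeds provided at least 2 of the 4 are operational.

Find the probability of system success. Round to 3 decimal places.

R = Σ_{i=2}^{4} C(4,i) p^i (1−p)^{4−i} with p = 0.938
C(4,2)·0.938^2·0.062^2 = 0.02029
C(4,3)·0.938^3·0.062^1 = 0.20467
C(4,4)·0.938^4·0.062^0 = 0.77413
Sum = 0.999

0.999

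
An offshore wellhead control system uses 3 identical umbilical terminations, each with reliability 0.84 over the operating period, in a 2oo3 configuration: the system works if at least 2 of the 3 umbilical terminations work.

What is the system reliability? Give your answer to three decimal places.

R = Σ_{i=2}^{3} C(3,i) p^i (1−p)^{3−i} with p = 0.84
C(3,2)·0.84^2·0.16^1 = 0.33869
C(3,3)·0.84^3·0.16^0 = 0.59270
Sum = 0.931

0.931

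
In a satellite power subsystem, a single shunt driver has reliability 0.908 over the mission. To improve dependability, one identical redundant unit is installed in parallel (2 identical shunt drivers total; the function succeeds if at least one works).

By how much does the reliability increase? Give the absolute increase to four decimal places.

0.0835

R_before = 0.908
R_after = 1 − (1 − 0.908)^2 = 0.9915
ΔR = 0.9915 − 0.908 = 0.0835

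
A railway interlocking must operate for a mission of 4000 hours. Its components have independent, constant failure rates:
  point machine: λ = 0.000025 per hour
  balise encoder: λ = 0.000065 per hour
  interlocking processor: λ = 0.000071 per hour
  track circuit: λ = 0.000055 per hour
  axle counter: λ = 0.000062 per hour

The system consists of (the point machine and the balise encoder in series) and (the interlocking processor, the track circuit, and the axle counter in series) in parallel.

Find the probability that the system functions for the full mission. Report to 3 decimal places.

R(point machine) = exp(−0.000025 × 4000) = 0.90484
R(balise encoder) = exp(−0.000065 × 4000) = 0.77105
R(interlocking processor) = exp(−0.000071 × 4000) = 0.75277
R(track circuit) = exp(−0.000055 × 4000) = 0.80252
R(axle counter) = exp(−0.000062 × 4000) = 0.78036
Series (point machine and balise encoder): 0.90484 × 0.77105 = 0.69768
Series (interlocking processor, track circuit, and axle counter): 0.75277 × 0.80252 × 0.78036 = 0.47143
Parallel ([0.69768] and [0.47143]): 1 − (1 − 0.69768)(1 − 0.47143) = 0.840

0.840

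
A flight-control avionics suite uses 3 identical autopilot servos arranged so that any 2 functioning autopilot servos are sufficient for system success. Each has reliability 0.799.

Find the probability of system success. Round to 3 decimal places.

0.895

R = Σ_{i=2}^{3} C(3,i) p^i (1−p)^{3−i} with p = 0.799
C(3,2)·0.799^2·0.201^1 = 0.38496
C(3,3)·0.799^3·0.201^0 = 0.51008
Sum = 0.895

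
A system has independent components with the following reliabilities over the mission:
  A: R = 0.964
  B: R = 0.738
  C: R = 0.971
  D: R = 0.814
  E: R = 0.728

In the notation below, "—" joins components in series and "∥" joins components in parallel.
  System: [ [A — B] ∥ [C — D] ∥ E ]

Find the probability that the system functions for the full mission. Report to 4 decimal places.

Series (A and B): 0.964000 × 0.738000 = 0.711432
Series (C and D): 0.971000 × 0.814000 = 0.790394
Parallel ([0.711432], [0.790394], and E): 1 − (1 − 0.711432)(1 − 0.790394)(1 − 0.728000) = 0.9835

0.9835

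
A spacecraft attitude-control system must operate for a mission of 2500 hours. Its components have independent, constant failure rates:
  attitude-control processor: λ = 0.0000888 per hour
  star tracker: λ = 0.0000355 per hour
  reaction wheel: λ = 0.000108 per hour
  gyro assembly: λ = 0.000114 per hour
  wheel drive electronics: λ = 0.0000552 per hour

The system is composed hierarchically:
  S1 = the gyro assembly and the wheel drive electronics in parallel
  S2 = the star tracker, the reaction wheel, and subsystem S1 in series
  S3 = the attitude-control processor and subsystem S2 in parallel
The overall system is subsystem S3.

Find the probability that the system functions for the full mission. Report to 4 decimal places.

0.9355

R(attitude-control processor) = exp(−0.0000888 × 2500) = 0.800915
R(star tracker) = exp(−0.0000355 × 2500) = 0.915074
R(reaction wheel) = exp(−0.000108 × 2500) = 0.763379
R(gyro assembly) = exp(−0.000114 × 2500) = 0.752014
R(wheel drive electronics) = exp(−0.0000552 × 2500) = 0.871099
Parallel (gyro assembly and wheel drive electronics): 1 − (1 − 0.752014)(1 − 0.871099) = 0.968034
Series (star tracker, reaction wheel, and [0.968034]): 0.915074 × 0.763379 × 0.968034 = 0.676218
Parallel (attitude-control processor and [0.676218]): 1 − (1 − 0.800915)(1 − 0.676218) = 0.9355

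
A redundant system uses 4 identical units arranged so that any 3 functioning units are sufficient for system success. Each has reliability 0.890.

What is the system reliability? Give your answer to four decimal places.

0.9376

R = Σ_{i=3}^{4} C(4,i) p^i (1−p)^{4−i} with p = 0.890
C(4,3)·0.890^3·0.110^1 = 0.310186
C(4,4)·0.890^4·0.110^0 = 0.627422
Sum = 0.9376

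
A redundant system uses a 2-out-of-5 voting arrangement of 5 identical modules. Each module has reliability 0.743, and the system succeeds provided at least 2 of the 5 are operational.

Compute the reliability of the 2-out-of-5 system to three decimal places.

0.983

R = Σ_{i=2}^{5} C(5,i) p^i (1−p)^{5−i} with p = 0.743
C(5,2)·0.743^2·0.257^3 = 0.09371
C(5,3)·0.743^3·0.257^2 = 0.27091
C(5,4)·0.743^4·0.257^1 = 0.39161
C(5,5)·0.743^5·0.257^0 = 0.22644
Sum = 0.983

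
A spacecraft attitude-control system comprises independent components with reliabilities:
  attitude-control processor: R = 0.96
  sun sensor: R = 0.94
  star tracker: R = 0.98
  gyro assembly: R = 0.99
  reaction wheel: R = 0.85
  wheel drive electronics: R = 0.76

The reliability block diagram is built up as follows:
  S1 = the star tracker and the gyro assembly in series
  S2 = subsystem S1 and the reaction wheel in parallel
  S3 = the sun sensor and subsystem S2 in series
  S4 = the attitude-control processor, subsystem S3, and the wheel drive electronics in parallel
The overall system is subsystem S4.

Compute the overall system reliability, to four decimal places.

0.9994

Series (star tracker and gyro assembly): 0.980000 × 0.990000 = 0.970200
Parallel ([0.970200] and reaction wheel): 1 − (1 − 0.970200)(1 − 0.850000) = 0.995530
Series (sun sensor and [0.995530]): 0.940000 × 0.995530 = 0.935798
Parallel (attitude-control processor, [0.935798], and wheel drive electronics): 1 − (1 − 0.960000)(1 − 0.935798)(1 − 0.760000) = 0.9994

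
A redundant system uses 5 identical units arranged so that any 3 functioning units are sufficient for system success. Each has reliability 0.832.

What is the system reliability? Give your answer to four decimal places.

0.9637

R = Σ_{i=3}^{5} C(5,i) p^i (1−p)^{5−i} with p = 0.832
C(5,3)·0.832^3·0.168^2 = 0.162551
C(5,4)·0.832^4·0.168^1 = 0.402506
C(5,5)·0.832^5·0.168^0 = 0.398673
Sum = 0.9637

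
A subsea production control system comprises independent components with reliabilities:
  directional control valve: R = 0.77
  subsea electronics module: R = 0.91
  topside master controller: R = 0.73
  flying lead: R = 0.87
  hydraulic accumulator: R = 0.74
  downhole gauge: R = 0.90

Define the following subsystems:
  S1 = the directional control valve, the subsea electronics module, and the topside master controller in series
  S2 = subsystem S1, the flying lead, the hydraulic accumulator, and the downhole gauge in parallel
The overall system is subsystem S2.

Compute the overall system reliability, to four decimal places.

Series (directional control valve, subsea electronics module, and topside master controller): 0.770000 × 0.910000 × 0.730000 = 0.511511
Parallel ([0.511511], flying lead, hydraulic accumulator, and downhole gauge): 1 − (1 − 0.511511)(1 − 0.870000)(1 − 0.740000)(1 − 0.900000) = 0.9983

0.9983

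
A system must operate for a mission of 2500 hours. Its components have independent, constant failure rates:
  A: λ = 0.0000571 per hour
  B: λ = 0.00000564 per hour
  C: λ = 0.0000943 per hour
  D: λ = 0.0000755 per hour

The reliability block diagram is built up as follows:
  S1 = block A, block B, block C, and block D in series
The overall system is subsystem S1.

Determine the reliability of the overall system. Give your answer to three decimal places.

0.559

R(A) = exp(−0.0000571 × 2500) = 0.86697
R(B) = exp(−0.00000564 × 2500) = 0.98600
R(C) = exp(−0.0000943 × 2500) = 0.78998
R(D) = exp(−0.0000755 × 2500) = 0.82799
Series (A, B, C, and D): 0.86697 × 0.98600 × 0.78998 × 0.82799 = 0.559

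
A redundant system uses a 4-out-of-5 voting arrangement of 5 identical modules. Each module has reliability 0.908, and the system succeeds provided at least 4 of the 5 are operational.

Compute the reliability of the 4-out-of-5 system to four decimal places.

R = Σ_{i=4}^{5} C(5,i) p^i (1−p)^{5−i} with p = 0.908
C(5,4)·0.908^4·0.092^1 = 0.312681
C(5,5)·0.908^5·0.092^0 = 0.617205
Sum = 0.9299

0.9299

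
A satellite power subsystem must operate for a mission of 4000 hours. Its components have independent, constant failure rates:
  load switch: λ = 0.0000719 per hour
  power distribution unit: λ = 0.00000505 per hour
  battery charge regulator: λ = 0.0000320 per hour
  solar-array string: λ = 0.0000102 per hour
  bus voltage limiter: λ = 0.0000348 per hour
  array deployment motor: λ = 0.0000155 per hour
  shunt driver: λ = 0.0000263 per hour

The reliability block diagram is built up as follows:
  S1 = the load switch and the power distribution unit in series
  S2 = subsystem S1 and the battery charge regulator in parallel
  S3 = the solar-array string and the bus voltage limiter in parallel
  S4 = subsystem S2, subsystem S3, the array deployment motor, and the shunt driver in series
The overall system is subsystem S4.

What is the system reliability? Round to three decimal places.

0.815

R(load switch) = exp(−0.0000719 × 4000) = 0.75006
R(power distribution unit) = exp(−0.00000505 × 4000) = 0.98000
R(battery charge regulator) = exp(−0.0000320 × 4000) = 0.87985
R(solar-array string) = exp(−0.0000102 × 4000) = 0.96002
R(bus voltage limiter) = exp(−0.0000348 × 4000) = 0.87005
R(array deployment motor) = exp(−0.0000155 × 4000) = 0.93988
R(shunt driver) = exp(−0.0000263 × 4000) = 0.90014
Series (load switch and power distribution unit): 0.75006 × 0.98000 = 0.73506
Parallel ([0.73506] and battery charge regulator): 1 − (1 − 0.73506)(1 − 0.87985) = 0.96817
Parallel (solar-array string and bus voltage limiter): 1 − (1 − 0.96002)(1 − 0.87005) = 0.99480
Series ([0.96817], [0.99480], array deployment motor, and shunt driver): 0.96817 × 0.99480 × 0.93988 × 0.90014 = 0.815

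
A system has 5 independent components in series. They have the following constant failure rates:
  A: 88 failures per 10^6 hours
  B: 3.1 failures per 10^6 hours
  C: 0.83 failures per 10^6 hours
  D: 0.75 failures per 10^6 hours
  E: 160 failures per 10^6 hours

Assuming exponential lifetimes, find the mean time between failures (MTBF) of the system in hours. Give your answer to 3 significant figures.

3960

Series of exponential components: λ_sys = Σ λ_i
λ_sys = 0.000088 + 0.0000031 + 0.00000083 + 0.00000075 + 0.00016 = 2.5268e-04 /h
MTBF = 1 / λ_sys = 3960 h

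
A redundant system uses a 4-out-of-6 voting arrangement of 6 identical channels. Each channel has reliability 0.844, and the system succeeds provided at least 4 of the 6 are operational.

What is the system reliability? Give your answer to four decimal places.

0.9475

R = Σ_{i=4}^{6} C(6,i) p^i (1−p)^{6−i} with p = 0.844
C(6,4)·0.844^4·0.156^2 = 0.185230
C(6,5)·0.844^5·0.156^1 = 0.400856
C(6,6)·0.844^6·0.156^0 = 0.361455
Sum = 0.9475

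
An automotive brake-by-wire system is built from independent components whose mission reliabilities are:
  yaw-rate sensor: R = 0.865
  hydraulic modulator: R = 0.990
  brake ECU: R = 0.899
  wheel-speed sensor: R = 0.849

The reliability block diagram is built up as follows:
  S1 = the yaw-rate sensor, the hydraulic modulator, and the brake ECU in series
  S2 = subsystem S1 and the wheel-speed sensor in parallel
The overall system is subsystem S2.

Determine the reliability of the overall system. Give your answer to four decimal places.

0.9652

Series (yaw-rate sensor, hydraulic modulator, and brake ECU): 0.865000 × 0.990000 × 0.899000 = 0.769859
Parallel ([0.769859] and wheel-speed sensor): 1 − (1 − 0.769859)(1 − 0.849000) = 0.9652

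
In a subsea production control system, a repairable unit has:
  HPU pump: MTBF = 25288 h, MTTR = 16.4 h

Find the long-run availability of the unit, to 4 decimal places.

A(HPU pump) = MTBF/(MTBF+MTTR) = 25288/(25288+16.4) = 0.9994

0.9994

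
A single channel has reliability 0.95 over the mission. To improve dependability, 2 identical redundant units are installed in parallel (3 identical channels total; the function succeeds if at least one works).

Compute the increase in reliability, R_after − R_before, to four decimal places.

R_before = 0.95
R_after = 1 − (1 − 0.95)^3 = 0.9999
ΔR = 0.9999 − 0.95 = 0.0499

0.0499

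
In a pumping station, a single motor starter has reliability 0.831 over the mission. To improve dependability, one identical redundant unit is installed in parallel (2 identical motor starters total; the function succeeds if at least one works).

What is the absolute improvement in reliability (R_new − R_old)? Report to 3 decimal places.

0.140

R_before = 0.831
R_after = 1 − (1 − 0.831)^2 = 0.971
ΔR = 0.971 − 0.831 = 0.140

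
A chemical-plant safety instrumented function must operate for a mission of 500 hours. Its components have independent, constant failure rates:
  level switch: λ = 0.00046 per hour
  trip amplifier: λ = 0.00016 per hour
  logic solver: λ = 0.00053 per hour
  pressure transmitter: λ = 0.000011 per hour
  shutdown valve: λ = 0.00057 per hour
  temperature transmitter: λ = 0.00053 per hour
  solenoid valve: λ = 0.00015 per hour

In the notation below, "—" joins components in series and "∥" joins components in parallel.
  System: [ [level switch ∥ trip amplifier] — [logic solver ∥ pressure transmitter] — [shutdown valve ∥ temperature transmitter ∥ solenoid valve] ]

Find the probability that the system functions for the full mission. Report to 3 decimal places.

R(level switch) = exp(−0.00046 × 500) = 0.79453
R(trip amplifier) = exp(−0.00016 × 500) = 0.92312
R(logic solver) = exp(−0.00053 × 500) = 0.76721
R(pressure transmitter) = exp(−0.000011 × 500) = 0.99452
R(shutdown valve) = exp(−0.00057 × 500) = 0.75201
R(temperature transmitter) = exp(−0.00053 × 500) = 0.76721
R(solenoid valve) = exp(−0.00015 × 500) = 0.92774
Parallel (level switch and trip amplifier): 1 − (1 − 0.79453)(1 − 0.92312) = 0.98420
Parallel (logic solver and pressure transmitter): 1 − (1 − 0.76721)(1 − 0.99452) = 0.99872
Parallel (shutdown valve, temperature transmitter, and solenoid valve): 1 − (1 − 0.75201)(1 − 0.76721)(1 − 0.92774) = 0.99583
Series ([0.98420], [0.99872], and [0.99583]): 0.98420 × 0.99872 × 0.99583 = 0.979

0.979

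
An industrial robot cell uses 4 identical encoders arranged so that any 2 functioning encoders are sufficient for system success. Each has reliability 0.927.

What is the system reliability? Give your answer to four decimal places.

R = Σ_{i=2}^{4} C(4,i) p^i (1−p)^{4−i} with p = 0.927
C(4,2)·0.927^2·0.073^2 = 0.027476
C(4,3)·0.927^3·0.073^1 = 0.232607
C(4,4)·0.927^4·0.073^0 = 0.738446
Sum = 0.9985

0.9985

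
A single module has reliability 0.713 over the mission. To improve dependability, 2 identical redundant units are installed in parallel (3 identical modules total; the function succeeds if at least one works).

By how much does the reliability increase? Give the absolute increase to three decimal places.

R_before = 0.713
R_after = 1 − (1 − 0.713)^3 = 0.976
ΔR = 0.976 − 0.713 = 0.263

0.263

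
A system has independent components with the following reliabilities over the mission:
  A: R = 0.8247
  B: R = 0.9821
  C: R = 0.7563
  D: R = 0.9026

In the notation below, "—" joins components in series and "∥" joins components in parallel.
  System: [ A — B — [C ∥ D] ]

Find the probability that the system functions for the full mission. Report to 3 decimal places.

Parallel (C and D): 1 − (1 − 0.75630)(1 − 0.90260) = 0.97626
Series (A, B, and [0.97626]): 0.82470 × 0.98210 × 0.97626 = 0.791

0.791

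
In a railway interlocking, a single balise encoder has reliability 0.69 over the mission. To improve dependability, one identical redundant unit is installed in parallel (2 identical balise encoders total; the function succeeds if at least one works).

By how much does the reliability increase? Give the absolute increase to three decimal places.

R_before = 0.69
R_after = 1 − (1 − 0.69)^2 = 0.904
ΔR = 0.904 − 0.69 = 0.214

0.214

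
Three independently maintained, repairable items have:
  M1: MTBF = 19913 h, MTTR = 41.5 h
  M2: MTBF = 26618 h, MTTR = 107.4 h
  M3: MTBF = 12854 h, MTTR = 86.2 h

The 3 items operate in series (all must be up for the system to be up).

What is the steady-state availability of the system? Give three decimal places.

0.987

A(M1) = MTBF/(MTBF+MTTR) = 19913/(19913+41.5) = 0.997920
A(M2) = MTBF/(MTBF+MTTR) = 26618/(26618+107.4) = 0.995981
A(M3) = MTBF/(MTBF+MTTR) = 12854/(12854+86.2) = 0.993339
Series availability: 0.997920 × 0.995981 × 0.993339 = 0.987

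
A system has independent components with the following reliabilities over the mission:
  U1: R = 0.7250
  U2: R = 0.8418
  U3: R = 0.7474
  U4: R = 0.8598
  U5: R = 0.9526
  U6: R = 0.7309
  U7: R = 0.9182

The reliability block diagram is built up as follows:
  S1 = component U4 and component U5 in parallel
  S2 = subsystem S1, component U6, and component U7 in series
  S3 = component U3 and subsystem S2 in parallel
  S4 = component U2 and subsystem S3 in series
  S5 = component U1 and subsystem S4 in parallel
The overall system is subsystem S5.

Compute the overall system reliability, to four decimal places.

0.9370

Parallel (U4 and U5): 1 − (1 − 0.859800)(1 − 0.952600) = 0.993355
Series ([0.993355], U6, and U7): 0.993355 × 0.730900 × 0.918200 = 0.666653
Parallel (U3 and [0.666653]): 1 − (1 − 0.747400)(1 − 0.666653) = 0.915797
Series (U2 and [0.915797]): 0.841800 × 0.915797 = 0.770918
Parallel (U1 and [0.770918]): 1 − (1 − 0.725000)(1 − 0.770918) = 0.9370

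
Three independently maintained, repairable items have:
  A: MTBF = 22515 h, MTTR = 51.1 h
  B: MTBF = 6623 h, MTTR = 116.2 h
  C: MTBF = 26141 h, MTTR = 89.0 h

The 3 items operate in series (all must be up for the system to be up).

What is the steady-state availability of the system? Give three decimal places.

A(A) = MTBF/(MTBF+MTTR) = 22515/(22515+51.1) = 0.997736
A(B) = MTBF/(MTBF+MTTR) = 6623/(6623+116.2) = 0.982758
A(C) = MTBF/(MTBF+MTTR) = 26141/(26141+89.0) = 0.996607
Series availability: 0.997736 × 0.982758 × 0.996607 = 0.977

0.977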